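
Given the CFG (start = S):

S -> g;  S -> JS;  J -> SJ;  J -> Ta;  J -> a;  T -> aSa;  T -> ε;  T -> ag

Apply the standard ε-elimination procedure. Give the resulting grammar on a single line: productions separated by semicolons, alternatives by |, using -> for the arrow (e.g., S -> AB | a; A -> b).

Nullable set: {T}.
J -> Ta: T nullable, giving Ta | a.
Drop T -> ε.
Unchanged (no nullable symbols): S -> JS; S -> g; J -> SJ; J -> a; T -> aSa; T -> ag.

S -> g | JS; J -> a | SJ | Ta; T -> ag | aSa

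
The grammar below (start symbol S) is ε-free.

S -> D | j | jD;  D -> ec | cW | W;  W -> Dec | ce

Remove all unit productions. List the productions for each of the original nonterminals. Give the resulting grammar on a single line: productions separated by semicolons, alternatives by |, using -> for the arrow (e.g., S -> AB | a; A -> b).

S -> j | cW | ce | ec | jD | Dec; D -> cW | ce | ec | Dec; W -> ce | Dec

Unit productions: D->W, S->D.
Unit pairs (A ⇒* B via units): (D,W), (S,D), (S,W).
S: inherits non-unit rules of {D, S, W} → Dec | cW | ce | ec | j | jD.
D: inherits non-unit rules of {D, W} → Dec | cW | ce | ec.
W: inherits non-unit rules of {W} → Dec | ce.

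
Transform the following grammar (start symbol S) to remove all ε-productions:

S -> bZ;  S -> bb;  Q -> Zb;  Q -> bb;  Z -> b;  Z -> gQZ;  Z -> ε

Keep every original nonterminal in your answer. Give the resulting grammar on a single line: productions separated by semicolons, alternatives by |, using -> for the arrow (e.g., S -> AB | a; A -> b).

Nullable set: {Z}.
S -> bZ: Z nullable, giving b | bZ.
Q -> Zb: Z nullable, giving Zb | b.
Drop Z -> ε.
Z -> gQZ: Z nullable, giving gQ | gQZ.
Unchanged (no nullable symbols): S -> bb; Q -> bb; Z -> b.

S -> b | bZ | bb; Q -> b | Zb | bb; Z -> b | gQ | gQZ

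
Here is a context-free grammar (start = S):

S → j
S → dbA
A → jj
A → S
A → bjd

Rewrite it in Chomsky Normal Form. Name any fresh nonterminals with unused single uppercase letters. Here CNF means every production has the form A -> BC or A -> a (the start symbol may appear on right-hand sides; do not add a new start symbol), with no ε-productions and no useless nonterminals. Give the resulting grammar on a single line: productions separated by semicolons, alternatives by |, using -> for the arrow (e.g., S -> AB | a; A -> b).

S -> j | DG; A -> j | BE | CC | DF; B -> b; C -> j; D -> d; E -> CD; F -> BA; G -> BA

No ε-productions.
After unit-elimination: S -> j | dbA; A -> j | jj | bjd | dbA.
TERM: introduce B -> b, D -> d, C -> j and substitute in every rule of length ≥2.
BIN: A -> BCD becomes A -> BE, E -> CD; A -> DBA becomes A -> DF, F -> BA; S -> DBA becomes S -> DG, G -> BA.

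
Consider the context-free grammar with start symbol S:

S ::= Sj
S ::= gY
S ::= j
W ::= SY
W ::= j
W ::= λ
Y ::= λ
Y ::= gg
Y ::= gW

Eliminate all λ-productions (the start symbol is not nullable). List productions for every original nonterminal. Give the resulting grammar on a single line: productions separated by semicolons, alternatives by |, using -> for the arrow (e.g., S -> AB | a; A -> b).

Nullable set: {W, Y}.
S -> gY: Y nullable, giving g | gY.
Drop W -> λ.
W -> SY: Y nullable, giving S | SY.
Drop Y -> λ.
Y -> gW: W nullable, giving g | gW.
Unchanged (no nullable symbols): S -> Sj; S -> j; W -> j; Y -> gg.

S -> g | j | Sj | gY; W -> S | j | SY; Y -> g | gW | gg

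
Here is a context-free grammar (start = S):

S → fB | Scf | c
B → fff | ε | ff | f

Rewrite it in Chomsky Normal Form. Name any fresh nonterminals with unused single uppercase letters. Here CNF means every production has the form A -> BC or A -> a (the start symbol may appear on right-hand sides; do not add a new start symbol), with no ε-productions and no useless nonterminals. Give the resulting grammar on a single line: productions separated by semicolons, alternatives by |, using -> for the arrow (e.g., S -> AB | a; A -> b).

S -> c | f | AB | SE; A -> f; B -> f | AA | AD; C -> c; D -> AA; E -> CA

Nullable: {B}; after ε-elimination: S -> c | f | fB | Scf; B -> f | ff | fff.
No unit productions to eliminate.
TERM: introduce C -> c, A -> f and substitute in every rule of length ≥2.
BIN: B -> AAA becomes B -> AD, D -> AA; S -> SCA becomes S -> SE, E -> CA.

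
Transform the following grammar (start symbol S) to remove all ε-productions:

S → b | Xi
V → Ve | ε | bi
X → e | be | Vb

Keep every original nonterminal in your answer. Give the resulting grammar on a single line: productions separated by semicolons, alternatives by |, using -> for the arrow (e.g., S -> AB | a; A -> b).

Nullable set: {V}.
Drop V -> ε.
V -> Ve: V nullable, giving Ve | e.
X -> Vb: V nullable, giving Vb | b.
Unchanged (no nullable symbols): S -> Xi; S -> b; V -> bi; X -> be; X -> e.

S -> b | Xi; V -> e | Ve | bi; X -> b | e | Vb | be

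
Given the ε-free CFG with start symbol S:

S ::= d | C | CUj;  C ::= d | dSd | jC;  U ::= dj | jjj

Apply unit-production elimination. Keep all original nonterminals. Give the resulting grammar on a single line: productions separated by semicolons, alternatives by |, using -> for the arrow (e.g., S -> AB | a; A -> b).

S -> d | jC | CUj | dSd; C -> d | jC | dSd; U -> dj | jjj

Unit productions: S->C.
Unit pairs (A ⇒* B via units): (S,C).
S: inherits non-unit rules of {C, S} → CUj | d | dSd | jC.
C: inherits non-unit rules of {C} → d | dSd | jC.
U: inherits non-unit rules of {U} → dj | jjj.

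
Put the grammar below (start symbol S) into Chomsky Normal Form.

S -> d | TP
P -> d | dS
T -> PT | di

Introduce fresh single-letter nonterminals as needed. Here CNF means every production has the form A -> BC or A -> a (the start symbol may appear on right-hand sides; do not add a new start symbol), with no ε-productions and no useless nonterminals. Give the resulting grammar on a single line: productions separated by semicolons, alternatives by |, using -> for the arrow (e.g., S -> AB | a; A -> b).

No ε-productions.
No unit productions to eliminate.
TERM: introduce A -> d, B -> i and substitute in every rule of length ≥2.

S -> d | TP; A -> d; B -> i; P -> d | AS; T -> AB | PT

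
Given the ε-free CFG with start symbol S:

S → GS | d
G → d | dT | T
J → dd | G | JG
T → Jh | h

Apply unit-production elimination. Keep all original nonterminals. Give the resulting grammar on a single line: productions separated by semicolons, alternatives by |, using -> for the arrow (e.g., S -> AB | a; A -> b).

Unit productions: G->T, J->G.
Unit pairs (A ⇒* B via units): (G,T), (J,G), (J,T).
S: inherits non-unit rules of {S} → GS | d.
G: inherits non-unit rules of {G, T} → Jh | d | dT | h.
J: inherits non-unit rules of {G, J, T} → JG | Jh | d | dT | dd | h.
T: inherits non-unit rules of {T} → Jh | h.

S -> d | GS; G -> d | h | Jh | dT; J -> d | h | JG | Jh | dT | dd; T -> h | Jh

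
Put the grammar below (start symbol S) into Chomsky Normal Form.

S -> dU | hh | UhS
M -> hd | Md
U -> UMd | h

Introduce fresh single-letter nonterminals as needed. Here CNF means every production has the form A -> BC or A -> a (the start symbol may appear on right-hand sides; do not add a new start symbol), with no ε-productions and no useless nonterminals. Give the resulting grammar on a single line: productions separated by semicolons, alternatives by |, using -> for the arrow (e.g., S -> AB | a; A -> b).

No ε-productions.
No unit productions to eliminate.
TERM: introduce A -> d, B -> h and substitute in every rule of length ≥2.
BIN: S -> UBS becomes S -> UC, C -> BS; U -> UMA becomes U -> UD, D -> MA.

S -> AU | BB | UC; A -> d; B -> h; C -> BS; D -> MA; M -> BA | MA; U -> h | UD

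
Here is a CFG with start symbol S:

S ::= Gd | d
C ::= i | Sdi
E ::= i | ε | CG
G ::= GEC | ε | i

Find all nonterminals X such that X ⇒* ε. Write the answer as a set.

{E, G}

Directly nullable (have an ε-rule): {E, G}.
Not nullable: C, S — each has a terminal in every rule's right-hand side or depends on a non-nullable symbol.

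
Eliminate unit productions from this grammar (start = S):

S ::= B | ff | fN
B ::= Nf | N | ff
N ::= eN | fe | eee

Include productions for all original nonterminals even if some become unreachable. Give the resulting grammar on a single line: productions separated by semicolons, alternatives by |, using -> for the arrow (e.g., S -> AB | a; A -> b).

Unit productions: B->N, S->B.
Unit pairs (A ⇒* B via units): (B,N), (S,B), (S,N).
S: inherits non-unit rules of {B, N, S} → Nf | eN | eee | fN | fe | ff.
B: inherits non-unit rules of {B, N} → Nf | eN | eee | fe | ff.
N: inherits non-unit rules of {N} → eN | eee | fe.

S -> Nf | eN | fN | fe | ff | eee; B -> Nf | eN | fe | ff | eee; N -> eN | fe | eee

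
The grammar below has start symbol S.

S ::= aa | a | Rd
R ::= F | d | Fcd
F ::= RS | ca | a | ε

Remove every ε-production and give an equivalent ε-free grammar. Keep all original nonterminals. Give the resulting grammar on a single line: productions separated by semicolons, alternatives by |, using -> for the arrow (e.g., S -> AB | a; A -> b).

Nullable set: {F, R}.
S -> Rd: R nullable, giving Rd | d.
Drop F -> ε.
F -> RS: R nullable, giving RS | S.
R -> F: F nullable, giving F.
R -> Fcd: F nullable, giving Fcd | cd.
Unchanged (no nullable symbols): S -> a; S -> aa; F -> a; F -> ca; R -> d.

S -> a | d | Rd | aa; F -> S | a | RS | ca; R -> F | d | cd | Fcd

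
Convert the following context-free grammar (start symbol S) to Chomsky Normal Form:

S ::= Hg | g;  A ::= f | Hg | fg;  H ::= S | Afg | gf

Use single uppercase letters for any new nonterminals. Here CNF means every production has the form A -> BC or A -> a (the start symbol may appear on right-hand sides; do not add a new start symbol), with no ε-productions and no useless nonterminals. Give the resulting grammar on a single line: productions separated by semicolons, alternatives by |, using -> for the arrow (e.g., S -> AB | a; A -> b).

No ε-productions.
After unit-elimination: S -> g | Hg; A -> f | Hg | fg; H -> g | Hg | gf | Afg.
TERM: introduce C -> f, B -> g and substitute in every rule of length ≥2.
BIN: H -> ACB becomes H -> AD, D -> CB.

S -> g | HB; A -> f | CB | HB; B -> g; C -> f; D -> CB; H -> g | AD | BC | HB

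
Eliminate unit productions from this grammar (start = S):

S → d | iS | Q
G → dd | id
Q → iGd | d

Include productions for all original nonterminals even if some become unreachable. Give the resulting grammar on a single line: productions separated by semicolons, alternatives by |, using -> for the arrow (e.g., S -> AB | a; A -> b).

Unit productions: S->Q.
Unit pairs (A ⇒* B via units): (S,Q).
S: inherits non-unit rules of {Q, S} → d | iGd | iS.
G: inherits non-unit rules of {G} → dd | id.
Q: inherits non-unit rules of {Q} → d | iGd.

S -> d | iS | iGd; G -> dd | id; Q -> d | iGd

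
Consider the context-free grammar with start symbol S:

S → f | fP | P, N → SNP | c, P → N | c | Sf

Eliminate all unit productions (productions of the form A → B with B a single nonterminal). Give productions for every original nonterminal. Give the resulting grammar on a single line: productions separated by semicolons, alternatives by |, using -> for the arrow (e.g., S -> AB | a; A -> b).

S -> c | f | Sf | fP | SNP; N -> c | SNP; P -> c | Sf | SNP

Unit productions: P->N, S->P.
Unit pairs (A ⇒* B via units): (P,N), (S,N), (S,P).
S: inherits non-unit rules of {N, P, S} → SNP | Sf | c | f | fP.
N: inherits non-unit rules of {N} → SNP | c.
P: inherits non-unit rules of {N, P} → SNP | Sf | c.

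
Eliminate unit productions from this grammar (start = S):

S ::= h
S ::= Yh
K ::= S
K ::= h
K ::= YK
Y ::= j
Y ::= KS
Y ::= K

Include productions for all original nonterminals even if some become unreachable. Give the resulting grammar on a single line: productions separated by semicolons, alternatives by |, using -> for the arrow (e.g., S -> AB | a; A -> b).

Unit productions: K->S, Y->K.
Unit pairs (A ⇒* B via units): (K,S), (Y,K), (Y,S).
S: inherits non-unit rules of {S} → Yh | h.
K: inherits non-unit rules of {K, S} → YK | Yh | h.
Y: inherits non-unit rules of {K, S, Y} → KS | YK | Yh | h | j.

S -> h | Yh; K -> h | YK | Yh; Y -> h | j | KS | YK | Yh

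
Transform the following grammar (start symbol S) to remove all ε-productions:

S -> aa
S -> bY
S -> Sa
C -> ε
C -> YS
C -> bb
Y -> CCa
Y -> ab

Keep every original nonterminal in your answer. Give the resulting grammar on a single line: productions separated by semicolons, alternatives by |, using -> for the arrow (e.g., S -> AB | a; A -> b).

Nullable set: {C}.
Drop C -> ε.
Y -> CCa: C, C nullable, giving CCa | Ca | a.
Unchanged (no nullable symbols): S -> Sa; S -> aa; S -> bY; C -> YS; C -> bb; Y -> ab.

S -> Sa | aa | bY; C -> YS | bb; Y -> a | Ca | ab | CCa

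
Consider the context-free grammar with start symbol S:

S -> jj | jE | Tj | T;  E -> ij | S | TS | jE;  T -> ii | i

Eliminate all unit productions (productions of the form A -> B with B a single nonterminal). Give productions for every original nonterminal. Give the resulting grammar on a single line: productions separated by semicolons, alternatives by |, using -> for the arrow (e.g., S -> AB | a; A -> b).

S -> i | Tj | ii | jE | jj; E -> i | TS | Tj | ii | ij | jE | jj; T -> i | ii

Unit productions: E->S, S->T.
Unit pairs (A ⇒* B via units): (E,S), (E,T), (S,T).
S: inherits non-unit rules of {S, T} → Tj | i | ii | jE | jj.
E: inherits non-unit rules of {E, S, T} → TS | Tj | i | ii | ij | jE | jj.
T: inherits non-unit rules of {T} → i | ii.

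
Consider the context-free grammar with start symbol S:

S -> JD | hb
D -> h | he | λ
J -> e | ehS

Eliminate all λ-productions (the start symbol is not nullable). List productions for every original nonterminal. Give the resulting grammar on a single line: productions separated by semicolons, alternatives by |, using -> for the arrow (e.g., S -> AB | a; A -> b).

Nullable set: {D}.
S -> JD: D nullable, giving J | JD.
Drop D -> λ.
Unchanged (no nullable symbols): S -> hb; D -> h; D -> he; J -> e; J -> ehS.

S -> J | JD | hb; D -> h | he; J -> e | ehS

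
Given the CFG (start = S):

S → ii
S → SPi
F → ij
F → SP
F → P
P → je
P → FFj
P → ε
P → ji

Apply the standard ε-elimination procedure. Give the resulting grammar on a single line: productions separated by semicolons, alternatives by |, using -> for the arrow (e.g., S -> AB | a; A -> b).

Nullable set: {F, P}.
S -> SPi: P nullable, giving SPi | Si.
F -> P: P nullable, giving P.
F -> SP: P nullable, giving S | SP.
Drop P -> ε.
P -> FFj: F, F nullable, giving FFj | Fj | j.
Unchanged (no nullable symbols): S -> ii; F -> ij; P -> je; P -> ji.

S -> Si | ii | SPi; F -> P | S | SP | ij; P -> j | Fj | je | ji | FFj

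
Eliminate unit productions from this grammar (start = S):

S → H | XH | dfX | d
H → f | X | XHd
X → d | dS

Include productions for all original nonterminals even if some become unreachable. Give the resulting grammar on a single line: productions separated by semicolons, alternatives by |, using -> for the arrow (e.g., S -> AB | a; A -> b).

S -> d | f | XH | dS | XHd | dfX; H -> d | f | dS | XHd; X -> d | dS

Unit productions: H->X, S->H.
Unit pairs (A ⇒* B via units): (H,X), (S,H), (S,X).
S: inherits non-unit rules of {H, S, X} → XH | XHd | d | dS | dfX | f.
H: inherits non-unit rules of {H, X} → XHd | d | dS | f.
X: inherits non-unit rules of {X} → d | dS.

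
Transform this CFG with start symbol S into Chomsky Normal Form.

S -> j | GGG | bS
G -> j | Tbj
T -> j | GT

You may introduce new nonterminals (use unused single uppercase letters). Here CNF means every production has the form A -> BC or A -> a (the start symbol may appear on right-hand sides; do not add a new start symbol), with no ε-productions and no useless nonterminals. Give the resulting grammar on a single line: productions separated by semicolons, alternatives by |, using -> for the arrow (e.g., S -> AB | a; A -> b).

No ε-productions.
No unit productions to eliminate.
TERM: introduce A -> b, B -> j and substitute in every rule of length ≥2.
BIN: G -> TAB becomes G -> TC, C -> AB; S -> GGG becomes S -> GD, D -> GG.

S -> j | AS | GD; A -> b; B -> j; C -> AB; D -> GG; G -> j | TC; T -> j | GT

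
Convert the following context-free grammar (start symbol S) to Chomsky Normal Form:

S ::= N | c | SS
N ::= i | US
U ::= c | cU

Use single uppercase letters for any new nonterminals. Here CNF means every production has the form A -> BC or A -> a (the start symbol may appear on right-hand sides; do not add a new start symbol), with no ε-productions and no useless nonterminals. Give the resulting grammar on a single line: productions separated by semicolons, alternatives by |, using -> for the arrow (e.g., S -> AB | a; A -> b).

S -> c | i | SS | US; A -> c; U -> c | AU

No ε-productions.
After unit-elimination: S -> c | i | SS | US; N -> i | US; U -> c | cU.
TERM: introduce A -> c and substitute in every rule of length ≥2.
Drop unreachable/unproductive: N.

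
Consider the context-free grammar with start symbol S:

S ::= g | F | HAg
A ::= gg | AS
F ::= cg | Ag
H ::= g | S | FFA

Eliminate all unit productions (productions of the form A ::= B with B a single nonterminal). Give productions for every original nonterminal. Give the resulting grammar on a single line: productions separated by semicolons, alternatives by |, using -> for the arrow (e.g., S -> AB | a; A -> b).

Unit productions: H->S, S->F.
Unit pairs (A ⇒* B via units): (H,F), (H,S), (S,F).
S: inherits non-unit rules of {F, S} → Ag | HAg | cg | g.
A: inherits non-unit rules of {A} → AS | gg.
F: inherits non-unit rules of {F} → Ag | cg.
H: inherits non-unit rules of {F, H, S} → Ag | FFA | HAg | cg | g.

S -> g | Ag | cg | HAg; A -> AS | gg; F -> Ag | cg; H -> g | Ag | cg | FFA | HAg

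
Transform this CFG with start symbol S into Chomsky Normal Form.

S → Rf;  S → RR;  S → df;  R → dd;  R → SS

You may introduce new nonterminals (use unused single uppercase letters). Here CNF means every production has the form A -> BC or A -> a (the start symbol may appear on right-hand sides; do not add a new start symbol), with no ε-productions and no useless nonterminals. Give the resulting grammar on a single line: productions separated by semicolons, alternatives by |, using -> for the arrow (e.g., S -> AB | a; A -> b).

S -> AB | RB | RR; A -> d; B -> f; R -> AA | SS

No ε-productions.
No unit productions to eliminate.
TERM: introduce A -> d, B -> f and substitute in every rule of length ≥2.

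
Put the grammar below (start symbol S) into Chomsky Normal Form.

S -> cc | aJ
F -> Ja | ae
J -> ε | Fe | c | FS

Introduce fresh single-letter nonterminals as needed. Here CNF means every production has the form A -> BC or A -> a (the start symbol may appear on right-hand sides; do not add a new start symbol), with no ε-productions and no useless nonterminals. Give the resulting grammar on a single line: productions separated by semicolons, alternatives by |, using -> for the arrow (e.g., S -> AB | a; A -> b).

Nullable: {J}; after ε-elimination: S -> a | aJ | cc; F -> a | Ja | ae; J -> c | FS | Fe.
No unit productions to eliminate.
TERM: introduce A -> a, C -> c, B -> e and substitute in every rule of length ≥2.

S -> a | AJ | CC; A -> a; B -> e; C -> c; F -> a | AB | JA; J -> c | FB | FS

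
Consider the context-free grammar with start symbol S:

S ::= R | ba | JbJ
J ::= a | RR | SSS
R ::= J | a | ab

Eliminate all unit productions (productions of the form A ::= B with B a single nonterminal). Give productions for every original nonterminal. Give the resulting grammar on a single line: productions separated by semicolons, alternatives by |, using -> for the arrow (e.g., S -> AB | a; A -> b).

S -> a | RR | ab | ba | JbJ | SSS; J -> a | RR | SSS; R -> a | RR | ab | SSS

Unit productions: R->J, S->R.
Unit pairs (A ⇒* B via units): (R,J), (S,J), (S,R).
S: inherits non-unit rules of {J, R, S} → JbJ | RR | SSS | a | ab | ba.
J: inherits non-unit rules of {J} → RR | SSS | a.
R: inherits non-unit rules of {J, R} → RR | SSS | a | ab.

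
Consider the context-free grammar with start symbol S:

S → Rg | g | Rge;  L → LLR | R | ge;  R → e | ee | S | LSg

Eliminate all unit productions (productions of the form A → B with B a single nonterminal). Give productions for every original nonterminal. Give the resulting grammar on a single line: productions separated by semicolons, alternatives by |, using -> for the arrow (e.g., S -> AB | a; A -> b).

S -> g | Rg | Rge; L -> e | g | Rg | ee | ge | LLR | LSg | Rge; R -> e | g | Rg | ee | LSg | Rge

Unit productions: L->R, R->S.
Unit pairs (A ⇒* B via units): (L,R), (L,S), (R,S).
S: inherits non-unit rules of {S} → Rg | Rge | g.
L: inherits non-unit rules of {L, R, S} → LLR | LSg | Rg | Rge | e | ee | g | ge.
R: inherits non-unit rules of {R, S} → LSg | Rg | Rge | e | ee | g.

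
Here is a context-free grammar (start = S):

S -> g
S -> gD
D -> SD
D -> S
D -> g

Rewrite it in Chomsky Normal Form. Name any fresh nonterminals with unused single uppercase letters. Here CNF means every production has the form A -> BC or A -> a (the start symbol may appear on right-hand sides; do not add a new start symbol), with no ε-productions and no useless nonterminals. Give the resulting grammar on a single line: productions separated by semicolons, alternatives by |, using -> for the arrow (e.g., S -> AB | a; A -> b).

S -> g | AD; A -> g; D -> g | AD | SD

No ε-productions.
After unit-elimination: S -> g | gD; D -> g | SD | gD.
TERM: introduce A -> g and substitute in every rule of length ≥2.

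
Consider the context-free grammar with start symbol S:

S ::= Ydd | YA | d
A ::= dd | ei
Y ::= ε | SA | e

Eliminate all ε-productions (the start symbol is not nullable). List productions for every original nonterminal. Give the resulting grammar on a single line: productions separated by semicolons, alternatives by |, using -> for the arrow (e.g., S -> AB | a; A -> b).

S -> A | d | YA | dd | Ydd; A -> dd | ei; Y -> e | SA

Nullable set: {Y}.
S -> YA: Y nullable, giving A | YA.
S -> Ydd: Y nullable, giving Ydd | dd.
Drop Y -> ε.
Unchanged (no nullable symbols): S -> d; A -> dd; A -> ei; Y -> SA; Y -> e.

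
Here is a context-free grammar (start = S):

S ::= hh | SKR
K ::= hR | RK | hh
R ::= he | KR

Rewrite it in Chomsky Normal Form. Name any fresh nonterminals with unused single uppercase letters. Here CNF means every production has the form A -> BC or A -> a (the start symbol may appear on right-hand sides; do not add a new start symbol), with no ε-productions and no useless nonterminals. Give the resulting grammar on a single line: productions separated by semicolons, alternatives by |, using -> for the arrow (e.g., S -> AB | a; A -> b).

S -> AA | SC; A -> h; B -> e; C -> KR; K -> AA | AR | RK; R -> AB | KR

No ε-productions.
No unit productions to eliminate.
TERM: introduce B -> e, A -> h and substitute in every rule of length ≥2.
BIN: S -> SKR becomes S -> SC, C -> KR.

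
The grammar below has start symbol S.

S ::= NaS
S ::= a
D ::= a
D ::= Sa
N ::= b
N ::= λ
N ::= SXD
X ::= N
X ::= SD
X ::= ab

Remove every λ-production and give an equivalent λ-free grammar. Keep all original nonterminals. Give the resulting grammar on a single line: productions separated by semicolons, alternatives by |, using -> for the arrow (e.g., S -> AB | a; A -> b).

Nullable set: {N, X}.
S -> NaS: N nullable, giving NaS | aS.
Drop N -> λ.
N -> SXD: X nullable, giving SD | SXD.
X -> N: N nullable, giving N.
Unchanged (no nullable symbols): S -> a; D -> Sa; D -> a; N -> b; X -> SD; X -> ab.

S -> a | aS | NaS; D -> a | Sa; N -> b | SD | SXD; X -> N | SD | ab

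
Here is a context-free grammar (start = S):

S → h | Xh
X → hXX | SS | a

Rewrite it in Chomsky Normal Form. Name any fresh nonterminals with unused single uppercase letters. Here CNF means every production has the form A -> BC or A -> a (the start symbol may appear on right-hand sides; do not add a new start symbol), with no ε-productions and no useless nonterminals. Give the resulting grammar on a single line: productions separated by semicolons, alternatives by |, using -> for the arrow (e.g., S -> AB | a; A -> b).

S -> h | XA; A -> h; B -> XX; X -> a | AB | SS

No ε-productions.
No unit productions to eliminate.
TERM: introduce A -> h and substitute in every rule of length ≥2.
BIN: X -> AXX becomes X -> AB, B -> XX.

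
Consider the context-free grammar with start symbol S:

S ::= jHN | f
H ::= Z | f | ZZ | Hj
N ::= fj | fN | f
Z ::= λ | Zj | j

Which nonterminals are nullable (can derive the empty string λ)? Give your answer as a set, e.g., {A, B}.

Directly nullable (have an ε-rule): {Z}.
H is nullable via H -> Z (every symbol on the right is already known nullable).
Not nullable: N, S — each has a terminal in every rule's right-hand side or depends on a non-nullable symbol.

{H, Z}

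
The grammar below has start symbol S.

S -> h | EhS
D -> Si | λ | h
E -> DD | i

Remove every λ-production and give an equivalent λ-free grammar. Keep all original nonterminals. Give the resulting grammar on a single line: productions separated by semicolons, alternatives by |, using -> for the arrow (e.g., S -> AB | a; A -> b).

S -> h | hS | EhS; D -> h | Si; E -> D | i | DD

Nullable set: {D, E}.
S -> EhS: E nullable, giving EhS | hS.
Drop D -> λ.
E -> DD: D, D nullable, giving D | DD.
Unchanged (no nullable symbols): S -> h; D -> Si; D -> h; E -> i.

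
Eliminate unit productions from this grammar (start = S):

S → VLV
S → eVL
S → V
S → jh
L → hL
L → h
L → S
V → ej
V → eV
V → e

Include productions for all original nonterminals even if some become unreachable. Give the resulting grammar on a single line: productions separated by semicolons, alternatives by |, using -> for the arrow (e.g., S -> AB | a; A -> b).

Unit productions: L->S, S->V.
Unit pairs (A ⇒* B via units): (L,S), (L,V), (S,V).
S: inherits non-unit rules of {S, V} → VLV | e | eV | eVL | ej | jh.
L: inherits non-unit rules of {L, S, V} → VLV | e | eV | eVL | ej | h | hL | jh.
V: inherits non-unit rules of {V} → e | eV | ej.

S -> e | eV | ej | jh | VLV | eVL; L -> e | h | eV | ej | hL | jh | VLV | eVL; V -> e | eV | ej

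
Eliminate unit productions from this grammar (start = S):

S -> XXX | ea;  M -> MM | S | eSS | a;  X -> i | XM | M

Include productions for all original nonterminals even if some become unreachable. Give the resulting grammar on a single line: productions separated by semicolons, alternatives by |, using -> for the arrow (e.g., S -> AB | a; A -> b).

S -> ea | XXX; M -> a | MM | ea | XXX | eSS; X -> a | i | MM | XM | ea | XXX | eSS

Unit productions: M->S, X->M.
Unit pairs (A ⇒* B via units): (M,S), (X,M), (X,S).
S: inherits non-unit rules of {S} → XXX | ea.
M: inherits non-unit rules of {M, S} → MM | XXX | a | eSS | ea.
X: inherits non-unit rules of {M, S, X} → MM | XM | XXX | a | eSS | ea | i.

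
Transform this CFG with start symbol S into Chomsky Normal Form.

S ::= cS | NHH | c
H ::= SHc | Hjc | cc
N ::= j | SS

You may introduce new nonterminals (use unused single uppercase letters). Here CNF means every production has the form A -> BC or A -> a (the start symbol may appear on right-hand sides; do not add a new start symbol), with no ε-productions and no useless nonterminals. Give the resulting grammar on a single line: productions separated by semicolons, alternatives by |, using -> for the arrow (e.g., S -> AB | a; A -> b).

S -> c | BS | NE; A -> j; B -> c; C -> AB; D -> HB; E -> HH; H -> BB | HC | SD; N -> j | SS

No ε-productions.
No unit productions to eliminate.
TERM: introduce B -> c, A -> j and substitute in every rule of length ≥2.
BIN: H -> HAB becomes H -> HC, C -> AB; H -> SHB becomes H -> SD, D -> HB; S -> NHH becomes S -> NE, E -> HH.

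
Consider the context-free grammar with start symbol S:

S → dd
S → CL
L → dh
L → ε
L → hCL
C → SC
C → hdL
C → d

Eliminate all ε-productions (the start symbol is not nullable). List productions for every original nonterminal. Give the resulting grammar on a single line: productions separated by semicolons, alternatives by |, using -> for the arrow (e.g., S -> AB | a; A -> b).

S -> C | CL | dd; C -> d | SC | hd | hdL; L -> dh | hC | hCL

Nullable set: {L}.
S -> CL: L nullable, giving C | CL.
C -> hdL: L nullable, giving hd | hdL.
Drop L -> ε.
L -> hCL: L nullable, giving hC | hCL.
Unchanged (no nullable symbols): S -> dd; C -> SC; C -> d; L -> dh.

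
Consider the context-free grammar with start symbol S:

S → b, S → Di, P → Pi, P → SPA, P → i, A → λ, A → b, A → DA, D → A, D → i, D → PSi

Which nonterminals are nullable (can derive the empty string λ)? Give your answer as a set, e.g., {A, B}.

Directly nullable (have an ε-rule): {A}.
D is nullable via D -> A (every symbol on the right is already known nullable).
Not nullable: P, S — each has a terminal in every rule's right-hand side or depends on a non-nullable symbol.

{A, D}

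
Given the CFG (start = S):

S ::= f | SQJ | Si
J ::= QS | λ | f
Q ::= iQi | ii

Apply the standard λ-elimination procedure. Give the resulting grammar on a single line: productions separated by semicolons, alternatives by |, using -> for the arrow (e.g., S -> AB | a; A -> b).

Nullable set: {J}.
S -> SQJ: J nullable, giving SQ | SQJ.
Drop J -> λ.
Unchanged (no nullable symbols): S -> Si; S -> f; J -> QS; J -> f; Q -> iQi; Q -> ii.

S -> f | SQ | Si | SQJ; J -> f | QS; Q -> ii | iQi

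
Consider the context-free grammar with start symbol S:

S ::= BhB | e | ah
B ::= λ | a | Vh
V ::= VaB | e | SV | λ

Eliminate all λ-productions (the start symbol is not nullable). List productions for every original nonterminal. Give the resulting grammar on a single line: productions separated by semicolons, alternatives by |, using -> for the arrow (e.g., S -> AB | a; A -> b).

S -> e | h | Bh | ah | hB | BhB; B -> a | h | Vh; V -> S | a | e | SV | Va | aB | VaB

Nullable set: {B, V}.
S -> BhB: B, B nullable, giving Bh | BhB | h | hB.
Drop B -> λ.
B -> Vh: V nullable, giving Vh | h.
Drop V -> λ.
V -> SV: V nullable, giving S | SV.
V -> VaB: V, B nullable, giving Va | VaB | a | aB.
Unchanged (no nullable symbols): S -> ah; S -> e; B -> a; V -> e.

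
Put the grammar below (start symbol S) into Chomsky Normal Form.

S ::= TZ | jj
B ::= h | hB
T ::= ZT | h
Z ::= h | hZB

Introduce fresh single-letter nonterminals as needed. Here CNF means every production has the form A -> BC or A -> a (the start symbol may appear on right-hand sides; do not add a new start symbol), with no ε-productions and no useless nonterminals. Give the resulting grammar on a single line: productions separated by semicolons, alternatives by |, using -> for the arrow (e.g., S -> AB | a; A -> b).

S -> CC | TZ; A -> h; B -> h | AB; C -> j; D -> ZB; T -> h | ZT; Z -> h | AD

No ε-productions.
No unit productions to eliminate.
TERM: introduce A -> h, C -> j and substitute in every rule of length ≥2.
BIN: Z -> AZB becomes Z -> AD, D -> ZB.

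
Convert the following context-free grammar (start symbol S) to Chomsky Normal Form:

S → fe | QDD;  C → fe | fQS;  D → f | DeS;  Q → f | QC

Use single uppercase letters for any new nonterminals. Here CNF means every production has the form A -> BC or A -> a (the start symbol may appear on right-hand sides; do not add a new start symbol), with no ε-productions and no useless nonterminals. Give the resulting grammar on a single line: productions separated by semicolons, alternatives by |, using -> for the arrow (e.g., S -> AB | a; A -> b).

S -> AB | QG; A -> f; B -> e; C -> AB | AE; D -> f | DF; E -> QS; F -> BS; G -> DD; Q -> f | QC

No ε-productions.
No unit productions to eliminate.
TERM: introduce B -> e, A -> f and substitute in every rule of length ≥2.
BIN: C -> AQS becomes C -> AE, E -> QS; D -> DBS becomes D -> DF, F -> BS; S -> QDD becomes S -> QG, G -> DD.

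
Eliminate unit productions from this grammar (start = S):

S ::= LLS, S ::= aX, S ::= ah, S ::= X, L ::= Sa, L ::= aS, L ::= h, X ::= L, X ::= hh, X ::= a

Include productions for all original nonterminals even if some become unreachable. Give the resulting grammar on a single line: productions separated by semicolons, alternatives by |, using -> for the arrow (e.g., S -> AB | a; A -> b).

Unit productions: S->X, X->L.
Unit pairs (A ⇒* B via units): (S,L), (S,X), (X,L).
S: inherits non-unit rules of {L, S, X} → LLS | Sa | a | aS | aX | ah | h | hh.
L: inherits non-unit rules of {L} → Sa | aS | h.
X: inherits non-unit rules of {L, X} → Sa | a | aS | h | hh.

S -> a | h | Sa | aS | aX | ah | hh | LLS; L -> h | Sa | aS; X -> a | h | Sa | aS | hh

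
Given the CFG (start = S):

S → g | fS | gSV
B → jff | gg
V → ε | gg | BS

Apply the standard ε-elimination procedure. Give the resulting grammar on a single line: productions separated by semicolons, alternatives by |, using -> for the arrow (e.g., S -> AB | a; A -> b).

S -> g | fS | gS | gSV; B -> gg | jff; V -> BS | gg

Nullable set: {V}.
S -> gSV: V nullable, giving gS | gSV.
Drop V -> ε.
Unchanged (no nullable symbols): S -> fS; S -> g; B -> gg; B -> jff; V -> BS; V -> gg.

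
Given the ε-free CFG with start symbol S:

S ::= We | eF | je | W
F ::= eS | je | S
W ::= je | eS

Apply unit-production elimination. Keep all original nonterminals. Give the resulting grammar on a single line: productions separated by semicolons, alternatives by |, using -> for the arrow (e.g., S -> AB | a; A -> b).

Unit productions: F->S, S->W.
Unit pairs (A ⇒* B via units): (F,S), (F,W), (S,W).
S: inherits non-unit rules of {S, W} → We | eF | eS | je.
F: inherits non-unit rules of {F, S, W} → We | eF | eS | je.
W: inherits non-unit rules of {W} → eS | je.

S -> We | eF | eS | je; F -> We | eF | eS | je; W -> eS | je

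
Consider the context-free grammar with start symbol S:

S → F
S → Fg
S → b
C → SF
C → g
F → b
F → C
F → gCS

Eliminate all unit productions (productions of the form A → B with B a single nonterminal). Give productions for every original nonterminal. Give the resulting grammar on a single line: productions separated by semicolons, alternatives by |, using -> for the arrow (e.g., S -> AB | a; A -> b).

Unit productions: F->C, S->F.
Unit pairs (A ⇒* B via units): (F,C), (S,C), (S,F).
S: inherits non-unit rules of {C, F, S} → Fg | SF | b | g | gCS.
C: inherits non-unit rules of {C} → SF | g.
F: inherits non-unit rules of {C, F} → SF | b | g | gCS.

S -> b | g | Fg | SF | gCS; C -> g | SF; F -> b | g | SF | gCS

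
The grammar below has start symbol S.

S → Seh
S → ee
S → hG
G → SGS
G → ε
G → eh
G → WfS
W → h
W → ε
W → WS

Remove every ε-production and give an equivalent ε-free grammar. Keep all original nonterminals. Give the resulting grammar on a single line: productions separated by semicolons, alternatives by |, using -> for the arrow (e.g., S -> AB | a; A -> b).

S -> h | ee | hG | Seh; G -> SS | eh | fS | SGS | WfS; W -> S | h | WS

Nullable set: {G, W}.
S -> hG: G nullable, giving h | hG.
Drop G -> ε.
G -> SGS: G nullable, giving SGS | SS.
G -> WfS: W nullable, giving WfS | fS.
Drop W -> ε.
W -> WS: W nullable, giving S | WS.
Unchanged (no nullable symbols): S -> Seh; S -> ee; G -> eh; W -> h.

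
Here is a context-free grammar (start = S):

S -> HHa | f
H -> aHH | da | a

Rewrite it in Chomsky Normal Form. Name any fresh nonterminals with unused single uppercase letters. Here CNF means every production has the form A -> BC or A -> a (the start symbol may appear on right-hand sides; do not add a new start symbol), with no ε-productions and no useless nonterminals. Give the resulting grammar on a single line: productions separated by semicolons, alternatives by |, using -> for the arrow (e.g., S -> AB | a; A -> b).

No ε-productions.
No unit productions to eliminate.
TERM: introduce A -> a, B -> d and substitute in every rule of length ≥2.
BIN: H -> AHH becomes H -> AC, C -> HH; S -> HHA becomes S -> HD, D -> HA.

S -> f | HD; A -> a; B -> d; C -> HH; D -> HA; H -> a | AC | BA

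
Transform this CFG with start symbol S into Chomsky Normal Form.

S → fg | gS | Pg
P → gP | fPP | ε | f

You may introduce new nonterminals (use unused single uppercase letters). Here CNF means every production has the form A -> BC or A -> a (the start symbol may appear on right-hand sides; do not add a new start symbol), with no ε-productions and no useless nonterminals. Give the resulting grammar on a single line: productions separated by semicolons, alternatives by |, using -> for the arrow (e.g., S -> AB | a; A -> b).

S -> g | AB | BS | PB; A -> f; B -> g; C -> PP; P -> f | g | AC | AP | BP

Nullable: {P}; after ε-elimination: S -> g | Pg | fg | gS; P -> f | g | fP | gP | fPP.
No unit productions to eliminate.
TERM: introduce A -> f, B -> g and substitute in every rule of length ≥2.
BIN: P -> APP becomes P -> AC, C -> PP.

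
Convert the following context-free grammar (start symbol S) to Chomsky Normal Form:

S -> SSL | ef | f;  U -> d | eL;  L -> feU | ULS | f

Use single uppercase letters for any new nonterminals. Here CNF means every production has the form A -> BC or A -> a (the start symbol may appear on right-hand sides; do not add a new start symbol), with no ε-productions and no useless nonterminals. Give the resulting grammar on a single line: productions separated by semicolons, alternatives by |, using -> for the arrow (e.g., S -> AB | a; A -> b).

S -> f | BA | SE; A -> f; B -> e; C -> BU; D -> LS; E -> SL; L -> f | AC | UD; U -> d | BL

No ε-productions.
No unit productions to eliminate.
TERM: introduce B -> e, A -> f and substitute in every rule of length ≥2.
BIN: L -> ABU becomes L -> AC, C -> BU; L -> ULS becomes L -> UD, D -> LS; S -> SSL becomes S -> SE, E -> SL.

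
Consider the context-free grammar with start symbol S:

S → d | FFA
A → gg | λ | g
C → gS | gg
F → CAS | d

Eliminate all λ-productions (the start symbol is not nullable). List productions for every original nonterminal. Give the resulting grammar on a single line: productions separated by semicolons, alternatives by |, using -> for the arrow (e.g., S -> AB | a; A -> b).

Nullable set: {A}.
S -> FFA: A nullable, giving FF | FFA.
Drop A -> λ.
F -> CAS: A nullable, giving CAS | CS.
Unchanged (no nullable symbols): S -> d; A -> g; A -> gg; C -> gS; C -> gg; F -> d.

S -> d | FF | FFA; A -> g | gg; C -> gS | gg; F -> d | CS | CAS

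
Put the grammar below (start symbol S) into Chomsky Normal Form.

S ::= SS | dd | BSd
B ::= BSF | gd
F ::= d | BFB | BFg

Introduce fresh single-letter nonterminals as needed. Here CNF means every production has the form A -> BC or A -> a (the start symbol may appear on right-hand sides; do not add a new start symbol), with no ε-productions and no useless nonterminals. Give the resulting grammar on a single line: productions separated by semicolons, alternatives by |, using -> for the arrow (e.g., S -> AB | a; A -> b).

No ε-productions.
No unit productions to eliminate.
TERM: introduce C -> d, A -> g and substitute in every rule of length ≥2.
BIN: B -> BSF becomes B -> BD, D -> SF; F -> BFA becomes F -> BE, E -> FA; F -> BFB becomes F -> BG, G -> FB; S -> BSC becomes S -> BH, H -> SC.

S -> BH | CC | SS; A -> g; B -> AC | BD; C -> d; D -> SF; E -> FA; F -> d | BE | BG; G -> FB; H -> SC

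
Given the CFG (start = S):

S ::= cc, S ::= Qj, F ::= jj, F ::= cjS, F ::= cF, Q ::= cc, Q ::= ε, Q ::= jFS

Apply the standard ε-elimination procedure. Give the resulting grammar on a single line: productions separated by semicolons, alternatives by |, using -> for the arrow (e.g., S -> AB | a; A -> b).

S -> j | Qj | cc; F -> cF | jj | cjS; Q -> cc | jFS

Nullable set: {Q}.
S -> Qj: Q nullable, giving Qj | j.
Drop Q -> ε.
Unchanged (no nullable symbols): S -> cc; F -> cF; F -> cjS; F -> jj; Q -> cc; Q -> jFS.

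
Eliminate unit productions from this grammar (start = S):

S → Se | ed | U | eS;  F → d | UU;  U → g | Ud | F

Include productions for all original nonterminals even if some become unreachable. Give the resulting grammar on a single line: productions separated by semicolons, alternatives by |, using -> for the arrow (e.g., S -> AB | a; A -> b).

Unit productions: S->U, U->F.
Unit pairs (A ⇒* B via units): (S,F), (S,U), (U,F).
S: inherits non-unit rules of {F, S, U} → Se | UU | Ud | d | eS | ed | g.
F: inherits non-unit rules of {F} → UU | d.
U: inherits non-unit rules of {F, U} → UU | Ud | d | g.

S -> d | g | Se | UU | Ud | eS | ed; F -> d | UU; U -> d | g | UU | Ud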